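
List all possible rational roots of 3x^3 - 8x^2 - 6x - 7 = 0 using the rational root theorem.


Rational root theorem: possible roots are ±p/q where:
  p divides the constant term (-7): p ∈ {1, 7}
  q divides the leading coefficient (3): q ∈ {1, 3}

All possible rational roots: -7, -7/3, -1, -1/3, 1/3, 1, 7/3, 7

-7, -7/3, -1, -1/3, 1/3, 1, 7/3, 7


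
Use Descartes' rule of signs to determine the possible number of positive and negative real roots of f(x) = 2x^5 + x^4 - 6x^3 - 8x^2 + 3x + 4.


Descartes' rule of signs:

For positive roots, count sign changes in f(x) = 2x^5 + x^4 - 6x^3 - 8x^2 + 3x + 4:
Signs of coefficients: +, +, -, -, +, +
Number of sign changes: 2
Possible positive real roots: 2, 0

For negative roots, examine f(-x) = -2x^5 + x^4 + 6x^3 - 8x^2 - 3x + 4:
Signs of coefficients: -, +, +, -, -, +
Number of sign changes: 3
Possible negative real roots: 3, 1

Positive roots: 2 or 0; Negative roots: 3 or 1


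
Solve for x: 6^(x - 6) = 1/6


Express both sides with the same base.
1/6 = 6^(-1)
Since the bases match, equate exponents: x - 6 = -1
So x = -1 - (-6) = 5

x = 5


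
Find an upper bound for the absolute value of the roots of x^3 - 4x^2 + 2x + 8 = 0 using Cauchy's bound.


Cauchy's bound: all roots r satisfy |r| <= 1 + max(|a_i/a_n|) for i = 0,...,n-1
where a_n is the leading coefficient.

Coefficients: [1, -4, 2, 8]
Leading coefficient a_n = 1
Ratios |a_i/a_n|: 4, 2, 8
Maximum ratio: 8
Cauchy's bound: |r| <= 1 + 8 = 9

Upper bound = 9


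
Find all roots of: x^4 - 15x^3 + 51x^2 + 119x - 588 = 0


Let p(x) = x^4 - 15x^3 + 51x^2 + 119x - 588. By the rational root theorem (leading coefficient 1), any rational root is an integer divisor of 588: try ±1, ±2, ... in turn.
Test x = 1: value = -432 ≠ 0.
Test x = -1: value = -640 ≠ 0.
Test x = 2: value = -250 ≠ 0.
Test x = -2: value = -486 ≠ 0.
Test x = 3: value = -96 ≠ 0.
Test x = -3: value = 0 ✓, so (x + 3) is a factor.
Synthetic division by (x + 3): bring down 1; 1(-3) - 15 = -18; (-18)(-3) + 51 = 105; 105(-3) + 119 = -196; (-196)(-3) - 588 = 0 → quotient x^3 - 18x^2 + 105x - 196, remainder 0.
Continue with the quotient x^3 - 18x^2 + 105x - 196 (candidates must divide 196).
Test x = 4: value = 0 ✓, so (x - 4) is a factor.
Synthetic division by (x - 4): bring down 1; 1(4) - 18 = -14; (-14)(4) + 105 = 49; 49(4) - 196 = 0 → quotient x^2 - 14x + 49, remainder 0.
Solve the quadratic x^2 - 14x + 49 = 0: discriminant = (-14)^2 - 4(1)(49) = 196 - 196 = 0.
Discriminant = 0, so a double root: x = 14/2 = 7.
Collecting all roots found:

x = -3, x = 4, x = 7 (multiplicity 2)


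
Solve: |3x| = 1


An absolute value equation |expr| = 1 gives two cases:
Case 1: 3x = 1
  3x = 1, so x = 1/3
Case 2: 3x = -1
  3x = -1, so x = -1/3

x = -1/3, x = 1/3


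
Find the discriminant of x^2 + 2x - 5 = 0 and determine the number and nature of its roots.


For ax^2 + bx + c = 0, discriminant D = b^2 - 4ac
Here a = 1, b = 2, c = -5
D = (2)^2 - 4(1)(-5) = 4 + 20 = 24

D = 24 > 0 but not a perfect square
The equation has 2 distinct real irrational roots.

Discriminant = 24, 2 distinct real irrational roots


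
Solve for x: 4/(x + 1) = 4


Multiply both sides by (x + 1): 4 = 4(x + 1)
Distribute: 4 = 4x + 4
4x = 4 - 4 = 0
x = 0

x = 0


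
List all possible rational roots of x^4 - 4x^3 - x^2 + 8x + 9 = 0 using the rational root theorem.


Rational root theorem: possible roots are ±p/q where:
  p divides the constant term (9): p ∈ {1, 3, 9}
  q divides the leading coefficient (1): q ∈ {1}

All possible rational roots: -9, -3, -1, 1, 3, 9

-9, -3, -1, 1, 3, 9


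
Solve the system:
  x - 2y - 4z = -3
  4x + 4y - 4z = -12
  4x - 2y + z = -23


Using Cramer's rule. Expand each determinant along the first row.
D  = 1*[4*1 - (-4)*(-2)] - (-2)*[4*1 - (-4)*4] + (-4)*[4*(-2) - 4*4]
  = 1*(-4) - (-2)*(20) + (-4)*(-24) = 132
Dx = (-3)*[4*1 - (-4)*(-2)] - (-2)*[(-12)*1 - (-4)*(-23)] + (-4)*[(-12)*(-2) - 4*(-23)]
  = (-3)*(-4) - (-2)*(-104) + (-4)*(116) = -660
Dy = 1*[(-12)*1 - (-4)*(-23)] - (-3)*[4*1 - (-4)*4] + (-4)*[4*(-23) - (-12)*4]
  = 1*(-104) - (-3)*(20) + (-4)*(-44) = 132
Dz = 1*[4*(-23) - (-12)*(-2)] - (-2)*[4*(-23) - (-12)*4] + (-3)*[4*(-2) - 4*4]
  = 1*(-116) - (-2)*(-44) + (-3)*(-24) = -132
x = Dx/D = -660/132 = -5, y = Dy/D = 132/132 = 1, z = Dz/D = -132/132 = -1
Check eq1: (1)(-5) + (-2)(1) + (-4)(-1) = -3 = -3 ✓
Check eq2: (4)(-5) + (4)(1) + (-4)(-1) = -12 = -12 ✓
Check eq3: (4)(-5) + (-2)(1) + (1)(-1) = -23 = -23 ✓

x = -5, y = 1, z = -1


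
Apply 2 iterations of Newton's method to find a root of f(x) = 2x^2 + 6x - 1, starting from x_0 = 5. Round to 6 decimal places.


Newton's method: x_(n+1) = x_n - f(x_n)/f'(x_n)
f(x) = 2x^2 + 6x - 1
f'(x) = 4x + 6

Iteration 1:
  f(5.000000) = 79.000000
  f'(5.000000) = 26.000000
  x_1 = 5.000000 - (79.000000)/(26.000000) = 1.961538

Iteration 2:
  f(1.961538) = 18.464497
  f'(1.961538) = 13.846154
  x_2 = 1.961538 - (18.464497)/(13.846154) = 0.627991

x_2 = 0.627991


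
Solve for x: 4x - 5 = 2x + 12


Starting with: 4x - 5 = 2x + 12
Move all x terms to left: (4 - 2)x = 12 + 5
Simplify: 2x = 17
Divide both sides by 2: x = 17/2

x = 17/2


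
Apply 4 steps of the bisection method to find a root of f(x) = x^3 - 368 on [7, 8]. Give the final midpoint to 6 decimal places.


f(x) = x^3 - 368
f(7) = -25 < 0
f(8) = 144 > 0

Step 1: midpoint = (7.000000 + 8.000000)/2 = 7.500000
  f(7.500000) = 53.875000
  f(mid) > 0, so root is in [7.000000, 7.500000]

Step 2: midpoint = (7.000000 + 7.500000)/2 = 7.250000
  f(7.250000) = 13.078125
  f(mid) > 0, so root is in [7.000000, 7.250000]

Step 3: midpoint = (7.000000 + 7.250000)/2 = 7.125000
  f(7.125000) = -6.294922
  f(mid) < 0, so root is in [7.125000, 7.250000]

Step 4: midpoint = (7.125000 + 7.250000)/2 = 7.187500
  f(7.187500) = 3.307373
  f(mid) > 0, so root is in [7.125000, 7.187500]

midpoint = 7.187500


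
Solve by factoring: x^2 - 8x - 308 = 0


We need two numbers that multiply to -308 and add to -8.
Those numbers are -22 and 14 (since (-22) * 14 = -308 and (-22) + 14 = -8).
So x^2 - 8x - 308 = (x - 22)(x + 14) = 0
Setting each factor to zero: x = 22 or x = -14

x = -14, x = 22


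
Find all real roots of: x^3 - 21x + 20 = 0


Let p(x) = x^3 - 21x + 20. By the rational root theorem (leading coefficient 1), any rational root is an integer divisor of 20: try ±1, ±2, ... in turn.
Test x = 1: value = 0 ✓, so (x - 1) is a factor.
Synthetic division by (x - 1): bring down 1; 1(1) + 0 = 1; 1(1) - 21 = -20; (-20)(1) + 20 = 0 → quotient x^2 + x - 20, remainder 0.
Solve the quadratic x^2 + x - 20 = 0: discriminant = 1^2 - 4(1)(-20) = 1 + 80 = 81.
sqrt(81) = 9, so x = (-1 ± 9)/2: x = 4 or x = -5.

x = -5, x = 1, x = 4


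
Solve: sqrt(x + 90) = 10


Square both sides: x + 90 = 10^2 = 100
x = 100 - 90 = 10
x = 10
Check: sqrt(1*10 + 90) = sqrt(100) = 10 ✓

x = 10


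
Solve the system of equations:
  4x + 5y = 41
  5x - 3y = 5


Using Cramer's rule:
Determinant D = (4)(-3) - (5)(5) = -12 - 25 = -37
Dx = (41)(-3) - (5)(5) = -123 - 25 = -148
Dy = (4)(5) - (5)(41) = 20 - 205 = -185
x = Dx/D = -148/-37 = 4
y = Dy/D = -185/-37 = 5

x = 4, y = 5


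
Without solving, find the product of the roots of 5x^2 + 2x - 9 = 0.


By Vieta's formulas for ax^2 + bx + c = 0:
  Sum of roots = -b/a
  Product of roots = c/a

Here a = 5, b = 2, c = -9
Sum = -(2)/5 = -2/5
Product = -9/5 = -9/5

Product = -9/5


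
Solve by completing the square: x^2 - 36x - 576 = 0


Start: x^2 - 36x - 576 = 0
Move constant: x^2 - 36x = 576
Half of -36 is -18, squared is 324
Add 324 to both sides: x^2 - 36x + 324 = 900
(x - 18)^2 = 900
x - 18 = ±30
x = 18 + 30 = 48 or x = 18 - 30 = -12

x = -12, x = 48


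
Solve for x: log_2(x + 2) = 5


Convert to exponential form: x + 2 = 2^5 = 32
x = 32 - 2 = 30
Check: log_2(30 + 2) = log_2(32) = log_2(32) = 5 ✓

x = 30


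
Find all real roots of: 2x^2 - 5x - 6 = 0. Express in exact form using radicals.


Using the quadratic formula: x = (-b ± sqrt(b^2 - 4ac)) / (2a)
Here a = 2, b = -5, c = -6
Discriminant = b^2 - 4ac = (-5)^2 - 4(2)(-6) = 25 + 48 = 73
Since discriminant = 73 > 0, there are two real roots.
x = (5 ± sqrt(73)) / 4
Numerically: x ≈ 3.3860 or x ≈ -0.8860

x = (5 + sqrt(73)) / 4 or x = (5 - sqrt(73)) / 4


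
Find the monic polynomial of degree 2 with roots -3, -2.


A monic polynomial with roots -3, -2 is:
p(x) = (x + 3)(x + 2)
After multiplying by (x + 3): x + 3
After multiplying by (x + 2): x^2 + 5x + 6

x^2 + 5x + 6


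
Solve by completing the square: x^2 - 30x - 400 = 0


Start: x^2 - 30x - 400 = 0
Move constant: x^2 - 30x = 400
Half of -30 is -15, squared is 225
Add 225 to both sides: x^2 - 30x + 225 = 625
(x - 15)^2 = 625
x - 15 = ±25
x = 15 + 25 = 40 or x = 15 - 25 = -10

x = -10, x = 40


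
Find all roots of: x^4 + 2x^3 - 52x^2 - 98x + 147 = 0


Let p(x) = x^4 + 2x^3 - 52x^2 - 98x + 147. By the rational root theorem (leading coefficient 1), any rational root is an integer divisor of 147: try ±1, ±2, ... in turn.
Test x = 1: value = 0 ✓, so (x - 1) is a factor.
Synthetic division by (x - 1): bring down 1; 1(1) + 2 = 3; 3(1) - 52 = -49; (-49)(1) - 98 = -147; (-147)(1) + 147 = 0 → quotient x^3 + 3x^2 - 49x - 147, remainder 0.
Continue with the quotient x^3 + 3x^2 - 49x - 147 (candidates must divide 147; re-test x = 1 first in case it repeats).
Test x = 1: value = -192 ≠ 0.
Test x = -1: value = -96 ≠ 0.
Test x = 3: value = -240 ≠ 0.
Test x = -3: value = 0 ✓, so (x + 3) is a factor.
Synthetic division by (x + 3): bring down 1; 1(-3) + 3 = 0; 0(-3) - 49 = -49; (-49)(-3) - 147 = 0 → quotient x^2 - 49, remainder 0.
Solve the quadratic x^2 - 49 = 0: discriminant = 0^2 - 4(1)(-49) = 0 + 196 = 196.
sqrt(196) = 14, so x = (0 ± 14)/2: x = 7 or x = -7.
Collecting all roots found:

x = -7, x = -3, x = 1, x = 7


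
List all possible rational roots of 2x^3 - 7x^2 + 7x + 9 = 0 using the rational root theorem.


Rational root theorem: possible roots are ±p/q where:
  p divides the constant term (9): p ∈ {1, 3, 9}
  q divides the leading coefficient (2): q ∈ {1, 2}

All possible rational roots: -9, -9/2, -3, -3/2, -1, -1/2, 1/2, 1, 3/2, 3, 9/2, 9

-9, -9/2, -3, -3/2, -1, -1/2, 1/2, 1, 3/2, 3, 9/2, 9


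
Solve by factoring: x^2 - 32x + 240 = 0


We need two numbers that multiply to 240 and add to -32.
Those numbers are -20 and -12 (since (-20) * (-12) = 240 and (-20) + (-12) = -32).
So x^2 - 32x + 240 = (x - 20)(x - 12) = 0
Setting each factor to zero: x = 20 or x = 12

x = 12, x = 20


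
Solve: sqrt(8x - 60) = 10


Square both sides: 8x - 60 = 10^2 = 100
8x = 100 + 60 = 160
x = 20
Check: sqrt(8*20 - 60) = sqrt(100) = 10 ✓

x = 20


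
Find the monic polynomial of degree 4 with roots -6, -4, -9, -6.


A monic polynomial with roots -6, -4, -9, -6 is:
p(x) = (x + 6)(x + 4)(x + 9)(x + 6)
After multiplying by (x + 6): x + 6
After multiplying by (x + 4): x^2 + 10x + 24
After multiplying by (x + 9): x^3 + 19x^2 + 114x + 216
After multiplying by (x + 6): x^4 + 25x^3 + 228x^2 + 900x + 1296

x^4 + 25x^3 + 228x^2 + 900x + 1296


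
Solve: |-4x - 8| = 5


An absolute value equation |expr| = 5 gives two cases:
Case 1: -4x - 8 = 5
  -4x = 13, so x = -13/4
Case 2: -4x - 8 = -5
  -4x = 3, so x = -3/4

x = -13/4, x = -3/4


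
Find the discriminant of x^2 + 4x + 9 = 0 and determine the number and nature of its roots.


For ax^2 + bx + c = 0, discriminant D = b^2 - 4ac
Here a = 1, b = 4, c = 9
D = (4)^2 - 4(1)(9) = 16 - 36 = -20

D = -20 < 0
The equation has no real roots (2 complex conjugate roots).

Discriminant = -20, no real roots (2 complex conjugate roots)


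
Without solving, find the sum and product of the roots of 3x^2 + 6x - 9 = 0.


By Vieta's formulas for ax^2 + bx + c = 0:
  Sum of roots = -b/a
  Product of roots = c/a

Here a = 3, b = 6, c = -9
Sum = -(6)/3 = -2
Product = -9/3 = -3

Sum = -2, Product = -3


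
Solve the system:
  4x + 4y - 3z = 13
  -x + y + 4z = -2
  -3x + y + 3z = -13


Using Cramer's rule. Expand each determinant along the first row.
D  = 4*[1*3 - 4*1] - 4*[(-1)*3 - 4*(-3)] + (-3)*[(-1)*1 - 1*(-3)]
  = 4*(-1) - 4*(9) + (-3)*(2) = -46
Dx = 13*[1*3 - 4*1] - 4*[(-2)*3 - 4*(-13)] + (-3)*[(-2)*1 - 1*(-13)]
  = 13*(-1) - 4*(46) + (-3)*(11) = -230
Dy = 4*[(-2)*3 - 4*(-13)] - 13*[(-1)*3 - 4*(-3)] + (-3)*[(-1)*(-13) - (-2)*(-3)]
  = 4*(46) - 13*(9) + (-3)*(7) = 46
Dz = 4*[1*(-13) - (-2)*1] - 4*[(-1)*(-13) - (-2)*(-3)] + 13*[(-1)*1 - 1*(-3)]
  = 4*(-11) - 4*(7) + 13*(2) = -46
x = Dx/D = -230/-46 = 5, y = Dy/D = 46/-46 = -1, z = Dz/D = -46/-46 = 1
Check eq1: (4)(5) + (4)(-1) + (-3)(1) = 13 = 13 ✓
Check eq2: (-1)(5) + (1)(-1) + (4)(1) = -2 = -2 ✓
Check eq3: (-3)(5) + (1)(-1) + (3)(1) = -13 = -13 ✓

x = 5, y = -1, z = 1


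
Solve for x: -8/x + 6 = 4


Subtract 6 from both sides: -8/x = -2
Multiply both sides by x: -8 = -2 * x
Divide by -2: x = 4

x = 4


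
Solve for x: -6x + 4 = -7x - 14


Starting with: -6x + 4 = -7x - 14
Move all x terms to left: (-6 + 7)x = -14 - 4
Simplify: x = -18
Divide both sides by 1: x = -18

x = -18


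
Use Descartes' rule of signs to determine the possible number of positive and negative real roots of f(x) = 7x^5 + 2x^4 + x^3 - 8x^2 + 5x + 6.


Descartes' rule of signs:

For positive roots, count sign changes in f(x) = 7x^5 + 2x^4 + x^3 - 8x^2 + 5x + 6:
Signs of coefficients: +, +, +, -, +, +
Number of sign changes: 2
Possible positive real roots: 2, 0

For negative roots, examine f(-x) = -7x^5 + 2x^4 - x^3 - 8x^2 - 5x + 6:
Signs of coefficients: -, +, -, -, -, +
Number of sign changes: 3
Possible negative real roots: 3, 1

Positive roots: 2 or 0; Negative roots: 3 or 1


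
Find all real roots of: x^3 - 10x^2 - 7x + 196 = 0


Let p(x) = x^3 - 10x^2 - 7x + 196. By the rational root theorem (leading coefficient 1), any rational root is an integer divisor of 196: try ±1, ±2, ... in turn.
Test x = 1: value = 180 ≠ 0.
Test x = -1: value = 192 ≠ 0.
Test x = 2: value = 150 ≠ 0.
Test x = -2: value = 162 ≠ 0.
Test x = 4: value = 72 ≠ 0.
Test x = -4: value = 0 ✓, so (x + 4) is a factor.
Synthetic division by (x + 4): bring down 1; 1(-4) - 10 = -14; (-14)(-4) - 7 = 49; 49(-4) + 196 = 0 → quotient x^2 - 14x + 49, remainder 0.
Solve the quadratic x^2 - 14x + 49 = 0: discriminant = (-14)^2 - 4(1)(49) = 196 - 196 = 0.
Discriminant = 0, so a double root: x = 14/2 = 7.

x = -4, x = 7 (multiplicity 2)


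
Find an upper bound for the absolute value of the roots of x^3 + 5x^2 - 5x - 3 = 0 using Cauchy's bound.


Cauchy's bound: all roots r satisfy |r| <= 1 + max(|a_i/a_n|) for i = 0,...,n-1
where a_n is the leading coefficient.

Coefficients: [1, 5, -5, -3]
Leading coefficient a_n = 1
Ratios |a_i/a_n|: 5, 5, 3
Maximum ratio: 5
Cauchy's bound: |r| <= 1 + 5 = 6

Upper bound = 6


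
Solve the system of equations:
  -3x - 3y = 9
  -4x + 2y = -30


Using Cramer's rule:
Determinant D = (-3)(2) - (-4)(-3) = -6 - 12 = -18
Dx = (9)(2) - (-30)(-3) = 18 - 90 = -72
Dy = (-3)(-30) - (-4)(9) = 90 + 36 = 126
x = Dx/D = -72/-18 = 4
y = Dy/D = 126/-18 = -7

x = 4, y = -7


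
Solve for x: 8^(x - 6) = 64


Express both sides with the same base.
64 = 8^2
Since the bases match, equate exponents: x - 6 = 2
So x = 2 - (-6) = 8

x = 8


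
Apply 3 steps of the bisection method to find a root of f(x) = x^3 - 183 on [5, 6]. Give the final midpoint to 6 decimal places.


f(x) = x^3 - 183
f(5) = -58 < 0
f(6) = 33 > 0

Step 1: midpoint = (5.000000 + 6.000000)/2 = 5.500000
  f(5.500000) = -16.625000
  f(mid) < 0, so root is in [5.500000, 6.000000]

Step 2: midpoint = (5.500000 + 6.000000)/2 = 5.750000
  f(5.750000) = 7.109375
  f(mid) > 0, so root is in [5.500000, 5.750000]

Step 3: midpoint = (5.500000 + 5.750000)/2 = 5.625000
  f(5.625000) = -5.021484
  f(mid) < 0, so root is in [5.625000, 5.750000]

midpoint = 5.625000


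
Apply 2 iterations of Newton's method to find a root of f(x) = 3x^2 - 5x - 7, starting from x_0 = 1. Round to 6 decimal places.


Newton's method: x_(n+1) = x_n - f(x_n)/f'(x_n)
f(x) = 3x^2 - 5x - 7
f'(x) = 6x - 5

Iteration 1:
  f(1.000000) = -9.000000
  f'(1.000000) = 1.000000
  x_1 = 1.000000 - (-9.000000)/(1.000000) = 10.000000

Iteration 2:
  f(10.000000) = 243.000000
  f'(10.000000) = 55.000000
  x_2 = 10.000000 - (243.000000)/(55.000000) = 5.581818

x_2 = 5.581818


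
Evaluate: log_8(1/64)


We need the exponent such that 8^? = 1/64
8^(-2) = 1/8^2 = 1/64
Therefore log_8(1/64) = -2

-2


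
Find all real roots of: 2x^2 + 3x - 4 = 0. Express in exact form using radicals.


Using the quadratic formula: x = (-b ± sqrt(b^2 - 4ac)) / (2a)
Here a = 2, b = 3, c = -4
Discriminant = b^2 - 4ac = 3^2 - 4(2)(-4) = 9 + 32 = 41
Since discriminant = 41 > 0, there are two real roots.
x = (-3 ± sqrt(41)) / 4
Numerically: x ≈ 0.8508 or x ≈ -2.3508

x = (-3 + sqrt(41)) / 4 or x = (-3 - sqrt(41)) / 4


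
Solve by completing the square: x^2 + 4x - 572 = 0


Start: x^2 + 4x - 572 = 0
Move constant: x^2 + 4x = 572
Half of 4 is 2, squared is 4
Add 4 to both sides: x^2 + 4x + 4 = 576
(x + 2)^2 = 576
x + 2 = ±24
x = -2 + 24 = 22 or x = -2 - 24 = -26

x = -26, x = 22


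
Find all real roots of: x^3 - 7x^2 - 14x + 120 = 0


Let p(x) = x^3 - 7x^2 - 14x + 120. By the rational root theorem (leading coefficient 1), any rational root is an integer divisor of 120: try ±1, ±2, ... in turn.
Test x = 1: value = 100 ≠ 0.
Test x = -1: value = 126 ≠ 0.
Test x = 2: value = 72 ≠ 0.
Test x = -2: value = 112 ≠ 0.
Test x = 3: value = 42 ≠ 0.
Test x = -3: value = 72 ≠ 0.
Test x = 4: value = 16 ≠ 0.
Test x = -4: value = 0 ✓, so (x + 4) is a factor.
Synthetic division by (x + 4): bring down 1; 1(-4) - 7 = -11; (-11)(-4) - 14 = 30; 30(-4) + 120 = 0 → quotient x^2 - 11x + 30, remainder 0.
Solve the quadratic x^2 - 11x + 30 = 0: discriminant = (-11)^2 - 4(1)(30) = 121 - 120 = 1.
sqrt(1) = 1, so x = (11 ± 1)/2: x = 6 or x = 5.

x = -4, x = 5, x = 6


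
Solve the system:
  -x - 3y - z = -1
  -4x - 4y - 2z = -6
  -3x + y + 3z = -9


Using Cramer's rule. Expand each determinant along the first row.
D  = (-1)*[(-4)*3 - (-2)*1] - (-3)*[(-4)*3 - (-2)*(-3)] + (-1)*[(-4)*1 - (-4)*(-3)]
  = (-1)*(-10) - (-3)*(-18) + (-1)*(-16) = -28
Dx = (-1)*[(-4)*3 - (-2)*1] - (-3)*[(-6)*3 - (-2)*(-9)] + (-1)*[(-6)*1 - (-4)*(-9)]
  = (-1)*(-10) - (-3)*(-36) + (-1)*(-42) = -56
Dy = (-1)*[(-6)*3 - (-2)*(-9)] - (-1)*[(-4)*3 - (-2)*(-3)] + (-1)*[(-4)*(-9) - (-6)*(-3)]
  = (-1)*(-36) - (-1)*(-18) + (-1)*(18) = 0
Dz = (-1)*[(-4)*(-9) - (-6)*1] - (-3)*[(-4)*(-9) - (-6)*(-3)] + (-1)*[(-4)*1 - (-4)*(-3)]
  = (-1)*(42) - (-3)*(18) + (-1)*(-16) = 28
x = Dx/D = -56/-28 = 2, y = Dy/D = 0/-28 = 0, z = Dz/D = 28/-28 = -1
Check eq1: (-1)(2) + (-3)(0) + (-1)(-1) = -1 = -1 ✓
Check eq2: (-4)(2) + (-4)(0) + (-2)(-1) = -6 = -6 ✓
Check eq3: (-3)(2) + (1)(0) + (3)(-1) = -9 = -9 ✓

x = 2, y = 0, z = -1


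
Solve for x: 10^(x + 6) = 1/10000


Express both sides with the same base.
1/10000 = 10^(-4)
Since the bases match, equate exponents: x + 6 = -4
So x = -4 - (6) = -10

x = -10


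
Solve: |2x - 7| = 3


An absolute value equation |expr| = 3 gives two cases:
Case 1: 2x - 7 = 3
  2x = 10, so x = 5
Case 2: 2x - 7 = -3
  2x = 4, so x = 2

x = 2, x = 5


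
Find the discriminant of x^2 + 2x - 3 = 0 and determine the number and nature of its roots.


For ax^2 + bx + c = 0, discriminant D = b^2 - 4ac
Here a = 1, b = 2, c = -3
D = (2)^2 - 4(1)(-3) = 4 + 12 = 16

D = 16 > 0 and is a perfect square (sqrt = 4)
The equation has 2 distinct real rational roots.

Discriminant = 16, 2 distinct real rational roots


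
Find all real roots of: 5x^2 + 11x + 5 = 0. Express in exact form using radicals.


Using the quadratic formula: x = (-b ± sqrt(b^2 - 4ac)) / (2a)
Here a = 5, b = 11, c = 5
Discriminant = b^2 - 4ac = 11^2 - 4(5)(5) = 121 - 100 = 21
Since discriminant = 21 > 0, there are two real roots.
x = (-11 ± sqrt(21)) / 10
Numerically: x ≈ -0.6417 or x ≈ -1.5583

x = (-11 + sqrt(21)) / 10 or x = (-11 - sqrt(21)) / 10


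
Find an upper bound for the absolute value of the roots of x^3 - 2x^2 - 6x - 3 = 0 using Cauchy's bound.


Cauchy's bound: all roots r satisfy |r| <= 1 + max(|a_i/a_n|) for i = 0,...,n-1
where a_n is the leading coefficient.

Coefficients: [1, -2, -6, -3]
Leading coefficient a_n = 1
Ratios |a_i/a_n|: 2, 6, 3
Maximum ratio: 6
Cauchy's bound: |r| <= 1 + 6 = 7

Upper bound = 7


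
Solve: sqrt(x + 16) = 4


Square both sides: x + 16 = 4^2 = 16
x = 16 - 16 = 0
x = 0
Check: sqrt(1*0 + 16) = sqrt(16) = 4 ✓

x = 0


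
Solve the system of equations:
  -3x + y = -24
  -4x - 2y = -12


Using Cramer's rule:
Determinant D = (-3)(-2) - (-4)(1) = 6 + 4 = 10
Dx = (-24)(-2) - (-12)(1) = 48 + 12 = 60
Dy = (-3)(-12) - (-4)(-24) = 36 - 96 = -60
x = Dx/D = 60/10 = 6
y = Dy/D = -60/10 = -6

x = 6, y = -6


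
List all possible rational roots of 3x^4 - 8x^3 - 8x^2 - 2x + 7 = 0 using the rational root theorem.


Rational root theorem: possible roots are ±p/q where:
  p divides the constant term (7): p ∈ {1, 7}
  q divides the leading coefficient (3): q ∈ {1, 3}

All possible rational roots: -7, -7/3, -1, -1/3, 1/3, 1, 7/3, 7

-7, -7/3, -1, -1/3, 1/3, 1, 7/3, 7


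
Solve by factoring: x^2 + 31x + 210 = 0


We need two numbers that multiply to 210 and add to 31.
Those numbers are 21 and 10 (since 21 * 10 = 210 and 21 + 10 = 31).
So x^2 + 31x + 210 = (x + 21)(x + 10) = 0
Setting each factor to zero: x = -21 or x = -10

x = -21, x = -10


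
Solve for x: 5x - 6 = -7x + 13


Starting with: 5x - 6 = -7x + 13
Move all x terms to left: (5 + 7)x = 13 + 6
Simplify: 12x = 19
Divide both sides by 12: x = 19/12

x = 19/12


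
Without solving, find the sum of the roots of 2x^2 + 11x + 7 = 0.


By Vieta's formulas for ax^2 + bx + c = 0:
  Sum of roots = -b/a
  Product of roots = c/a

Here a = 2, b = 11, c = 7
Sum = -(11)/2 = -11/2
Product = 7/2 = 7/2

Sum = -11/2


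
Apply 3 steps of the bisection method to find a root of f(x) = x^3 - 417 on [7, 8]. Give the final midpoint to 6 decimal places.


f(x) = x^3 - 417
f(7) = -74 < 0
f(8) = 95 > 0

Step 1: midpoint = (7.000000 + 8.000000)/2 = 7.500000
  f(7.500000) = 4.875000
  f(mid) > 0, so root is in [7.000000, 7.500000]

Step 2: midpoint = (7.000000 + 7.500000)/2 = 7.250000
  f(7.250000) = -35.921875
  f(mid) < 0, so root is in [7.250000, 7.500000]

Step 3: midpoint = (7.250000 + 7.500000)/2 = 7.375000
  f(7.375000) = -15.869141
  f(mid) < 0, so root is in [7.375000, 7.500000]

midpoint = 7.375000


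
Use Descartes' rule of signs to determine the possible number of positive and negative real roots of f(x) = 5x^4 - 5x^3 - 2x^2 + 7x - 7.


Descartes' rule of signs:

For positive roots, count sign changes in f(x) = 5x^4 - 5x^3 - 2x^2 + 7x - 7:
Signs of coefficients: +, -, -, +, -
Number of sign changes: 3
Possible positive real roots: 3, 1

For negative roots, examine f(-x) = 5x^4 + 5x^3 - 2x^2 - 7x - 7:
Signs of coefficients: +, +, -, -, -
Number of sign changes: 1
Possible negative real roots: 1

Positive roots: 3 or 1; Negative roots: 1


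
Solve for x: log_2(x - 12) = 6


Convert to exponential form: x - 12 = 2^6 = 64
x = 64 + 12 = 76
Check: log_2(76 - 12) = log_2(64) = log_2(64) = 6 ✓

x = 76


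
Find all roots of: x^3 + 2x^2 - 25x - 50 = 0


Let p(x) = x^3 + 2x^2 - 25x - 50. By the rational root theorem (leading coefficient 1), any rational root is an integer divisor of 50: try ±1, ±2, ... in turn.
Test x = 1: value = -72 ≠ 0.
Test x = -1: value = -24 ≠ 0.
Test x = 2: value = -84 ≠ 0.
Test x = -2: value = 0 ✓, so (x + 2) is a factor.
Synthetic division by (x + 2): bring down 1; 1(-2) + 2 = 0; 0(-2) - 25 = -25; (-25)(-2) - 50 = 0 → quotient x^2 - 25, remainder 0.
Solve the quadratic x^2 - 25 = 0: discriminant = 0^2 - 4(1)(-25) = 0 + 100 = 100.
sqrt(100) = 10, so x = (0 ± 10)/2: x = 5 or x = -5.
Collecting all roots found:

x = -5, x = -2, x = 5


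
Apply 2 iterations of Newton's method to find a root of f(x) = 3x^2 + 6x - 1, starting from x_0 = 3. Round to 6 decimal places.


Newton's method: x_(n+1) = x_n - f(x_n)/f'(x_n)
f(x) = 3x^2 + 6x - 1
f'(x) = 6x + 6

Iteration 1:
  f(3.000000) = 44.000000
  f'(3.000000) = 24.000000
  x_1 = 3.000000 - (44.000000)/(24.000000) = 1.166667

Iteration 2:
  f(1.166667) = 10.083333
  f'(1.166667) = 13.000000
  x_2 = 1.166667 - (10.083333)/(13.000000) = 0.391026

x_2 = 0.391026


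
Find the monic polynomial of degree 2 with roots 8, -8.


A monic polynomial with roots 8, -8 is:
p(x) = (x - 8)(x + 8)
After multiplying by (x - 8): x - 8
After multiplying by (x + 8): x^2 - 64

x^2 - 64


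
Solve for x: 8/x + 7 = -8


Subtract 7 from both sides: 8/x = -15
Multiply both sides by x: 8 = -15 * x
Divide by -15: x = -8/15

x = -8/15


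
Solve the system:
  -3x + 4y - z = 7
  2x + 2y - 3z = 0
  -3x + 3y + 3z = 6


Using Cramer's rule. Expand each determinant along the first row.
D  = (-3)*[2*3 - (-3)*3] - 4*[2*3 - (-3)*(-3)] + (-1)*[2*3 - 2*(-3)]
  = (-3)*(15) - 4*(-3) + (-1)*(12) = -45
Dx = 7*[2*3 - (-3)*3] - 4*[0*3 - (-3)*6] + (-1)*[0*3 - 2*6]
  = 7*(15) - 4*(18) + (-1)*(-12) = 45
Dy = (-3)*[0*3 - (-3)*6] - 7*[2*3 - (-3)*(-3)] + (-1)*[2*6 - 0*(-3)]
  = (-3)*(18) - 7*(-3) + (-1)*(12) = -45
Dz = (-3)*[2*6 - 0*3] - 4*[2*6 - 0*(-3)] + 7*[2*3 - 2*(-3)]
  = (-3)*(12) - 4*(12) + 7*(12) = 0
x = Dx/D = 45/-45 = -1, y = Dy/D = -45/-45 = 1, z = Dz/D = 0/-45 = 0
Check eq1: (-3)(-1) + (4)(1) + (-1)(0) = 7 = 7 ✓
Check eq2: (2)(-1) + (2)(1) + (-3)(0) = 0 = 0 ✓
Check eq3: (-3)(-1) + (3)(1) + (3)(0) = 6 = 6 ✓

x = -1, y = 1, z = 0


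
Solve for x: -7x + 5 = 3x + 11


Starting with: -7x + 5 = 3x + 11
Move all x terms to left: (-7 - 3)x = 11 - 5
Simplify: -10x = 6
Divide both sides by -10: x = -3/5

x = -3/5


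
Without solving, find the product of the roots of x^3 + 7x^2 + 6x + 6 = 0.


By Vieta's formulas for x^3 + bx^2 + cx + d = 0:
  r1 + r2 + r3 = -b/a = -7
  r1*r2 + r1*r3 + r2*r3 = c/a = 6
  r1*r2*r3 = -d/a = -6


Product = -6


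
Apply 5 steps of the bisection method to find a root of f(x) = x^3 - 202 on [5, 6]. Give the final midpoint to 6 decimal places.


f(x) = x^3 - 202
f(5) = -77 < 0
f(6) = 14 > 0

Step 1: midpoint = (5.000000 + 6.000000)/2 = 5.500000
  f(5.500000) = -35.625000
  f(mid) < 0, so root is in [5.500000, 6.000000]

Step 2: midpoint = (5.500000 + 6.000000)/2 = 5.750000
  f(5.750000) = -11.890625
  f(mid) < 0, so root is in [5.750000, 6.000000]

Step 3: midpoint = (5.750000 + 6.000000)/2 = 5.875000
  f(5.875000) = 0.779297
  f(mid) > 0, so root is in [5.750000, 5.875000]

Step 4: midpoint = (5.750000 + 5.875000)/2 = 5.812500
  f(5.812500) = -5.623779
  f(mid) < 0, so root is in [5.812500, 5.875000]

Step 5: midpoint = (5.812500 + 5.875000)/2 = 5.843750
  f(5.843750) = -2.439362
  f(mid) < 0, so root is in [5.843750, 5.875000]

midpoint = 5.843750


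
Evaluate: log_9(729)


We need the exponent such that 9^? = 729
9^3 = 729
Therefore log_9(729) = 3

3


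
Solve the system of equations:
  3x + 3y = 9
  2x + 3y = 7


Using Cramer's rule:
Determinant D = (3)(3) - (2)(3) = 9 - 6 = 3
Dx = (9)(3) - (7)(3) = 27 - 21 = 6
Dy = (3)(7) - (2)(9) = 21 - 18 = 3
x = Dx/D = 6/3 = 2
y = Dy/D = 3/3 = 1

x = 2, y = 1


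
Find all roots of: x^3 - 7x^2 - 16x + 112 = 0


Let p(x) = x^3 - 7x^2 - 16x + 112. By the rational root theorem (leading coefficient 1), any rational root is an integer divisor of 112: try ±1, ±2, ... in turn.
Test x = 1: value = 90 ≠ 0.
Test x = -1: value = 120 ≠ 0.
Test x = 2: value = 60 ≠ 0.
Test x = -2: value = 108 ≠ 0.
Test x = 4: value = 0 ✓, so (x - 4) is a factor.
Synthetic division by (x - 4): bring down 1; 1(4) - 7 = -3; (-3)(4) - 16 = -28; (-28)(4) + 112 = 0 → quotient x^2 - 3x - 28, remainder 0.
Solve the quadratic x^2 - 3x - 28 = 0: discriminant = (-3)^2 - 4(1)(-28) = 9 + 112 = 121.
sqrt(121) = 11, so x = (3 ± 11)/2: x = 7 or x = -4.
Collecting all roots found:

x = -4, x = 4, x = 7


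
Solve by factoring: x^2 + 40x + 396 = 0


We need two numbers that multiply to 396 and add to 40.
Those numbers are 22 and 18 (since 22 * 18 = 396 and 22 + 18 = 40).
So x^2 + 40x + 396 = (x + 22)(x + 18) = 0
Setting each factor to zero: x = -22 or x = -18

x = -22, x = -18


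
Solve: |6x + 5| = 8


An absolute value equation |expr| = 8 gives two cases:
Case 1: 6x + 5 = 8
  6x = 3, so x = 1/2
Case 2: 6x + 5 = -8
  6x = -13, so x = -13/6

x = -13/6, x = 1/2


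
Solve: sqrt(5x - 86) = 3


Square both sides: 5x - 86 = 3^2 = 9
5x = 9 + 86 = 95
x = 19
Check: sqrt(5*19 - 86) = sqrt(9) = 3 ✓

x = 19


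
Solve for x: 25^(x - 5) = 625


Express both sides with the same base.
625 = 25^2
Since the bases match, equate exponents: x - 5 = 2
So x = 2 - (-5) = 7

x = 7


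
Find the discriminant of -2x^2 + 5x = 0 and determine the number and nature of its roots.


For ax^2 + bx + c = 0, discriminant D = b^2 - 4ac
Here a = -2, b = 5, c = 0
D = (5)^2 - 4(-2)(0) = 25 - 0 = 25

D = 25 > 0 and is a perfect square (sqrt = 5)
The equation has 2 distinct real rational roots.

Discriminant = 25, 2 distinct real rational roots


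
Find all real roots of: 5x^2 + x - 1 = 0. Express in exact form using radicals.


Using the quadratic formula: x = (-b ± sqrt(b^2 - 4ac)) / (2a)
Here a = 5, b = 1, c = -1
Discriminant = b^2 - 4ac = 1^2 - 4(5)(-1) = 1 + 20 = 21
Since discriminant = 21 > 0, there are two real roots.
x = (-1 ± sqrt(21)) / 10
Numerically: x ≈ 0.3583 or x ≈ -0.5583

x = (-1 + sqrt(21)) / 10 or x = (-1 - sqrt(21)) / 10


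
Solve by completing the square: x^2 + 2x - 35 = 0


Start: x^2 + 2x - 35 = 0
Move constant: x^2 + 2x = 35
Half of 2 is 1, squared is 1
Add 1 to both sides: x^2 + 2x + 1 = 36
(x + 1)^2 = 36
x + 1 = ±6
x = -1 + 6 = 5 or x = -1 - 6 = -7

x = -7, x = 5


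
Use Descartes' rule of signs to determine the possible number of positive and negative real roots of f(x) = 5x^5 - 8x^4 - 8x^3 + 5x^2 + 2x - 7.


Descartes' rule of signs:

For positive roots, count sign changes in f(x) = 5x^5 - 8x^4 - 8x^3 + 5x^2 + 2x - 7:
Signs of coefficients: +, -, -, +, +, -
Number of sign changes: 3
Possible positive real roots: 3, 1

For negative roots, examine f(-x) = -5x^5 - 8x^4 + 8x^3 + 5x^2 - 2x - 7:
Signs of coefficients: -, -, +, +, -, -
Number of sign changes: 2
Possible negative real roots: 2, 0

Positive roots: 3 or 1; Negative roots: 2 or 0


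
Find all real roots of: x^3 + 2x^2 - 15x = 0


The constant term is 0, so x = 0 is a root. Factor out x:
  x(x^2 + 2x - 15) = 0
Solve the quadratic x^2 + 2x - 15 = 0: discriminant = 2^2 - 4(1)(-15) = 4 + 60 = 64.
sqrt(64) = 8, so x = (-2 ± 8)/2: x = 3 or x = -5.

x = -5, x = 0, x = 3


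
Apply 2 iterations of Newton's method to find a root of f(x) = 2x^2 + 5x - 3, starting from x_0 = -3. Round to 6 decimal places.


Newton's method: x_(n+1) = x_n - f(x_n)/f'(x_n)
f(x) = 2x^2 + 5x - 3
f'(x) = 4x + 5

Iteration 1:
  f(-3.000000) = 0.000000
  f'(-3.000000) = -7.000000
  x_1 = -3.000000 - (0.000000)/(-7.000000) = -3.000000

Iteration 2:
  f(-3.000000) = 0.000000
  f'(-3.000000) = -7.000000
  x_2 = -3.000000 - (0.000000)/(-7.000000) = -3.000000

x_2 = -3.000000


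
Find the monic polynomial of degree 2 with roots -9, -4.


A monic polynomial with roots -9, -4 is:
p(x) = (x + 9)(x + 4)
After multiplying by (x + 9): x + 9
After multiplying by (x + 4): x^2 + 13x + 36

x^2 + 13x + 36


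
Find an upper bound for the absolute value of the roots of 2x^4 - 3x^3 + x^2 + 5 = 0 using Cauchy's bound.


Cauchy's bound: all roots r satisfy |r| <= 1 + max(|a_i/a_n|) for i = 0,...,n-1
where a_n is the leading coefficient.

Coefficients: [2, -3, 1, 0, 5]
Leading coefficient a_n = 2
Ratios |a_i/a_n|: 3/2, 1/2, 0, 5/2
Maximum ratio: 5/2
Cauchy's bound: |r| <= 1 + 5/2 = 7/2

Upper bound = 7/2


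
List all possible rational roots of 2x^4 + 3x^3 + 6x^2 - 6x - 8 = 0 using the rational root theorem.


Rational root theorem: possible roots are ±p/q where:
  p divides the constant term (-8): p ∈ {1, 2, 4, 8}
  q divides the leading coefficient (2): q ∈ {1, 2}

All possible rational roots: -8, -4, -2, -1, -1/2, 1/2, 1, 2, 4, 8

-8, -4, -2, -1, -1/2, 1/2, 1, 2, 4, 8


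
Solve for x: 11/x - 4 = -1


Subtract -4 from both sides: 11/x = 3
Multiply both sides by x: 11 = 3 * x
Divide by 3: x = 11/3

x = 11/3


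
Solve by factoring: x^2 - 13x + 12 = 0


We need two numbers that multiply to 12 and add to -13.
Those numbers are -1 and -12 (since (-1) * (-12) = 12 and (-1) + (-12) = -13).
So x^2 - 13x + 12 = (x - 1)(x - 12) = 0
Setting each factor to zero: x = 1 or x = 12

x = 1, x = 12


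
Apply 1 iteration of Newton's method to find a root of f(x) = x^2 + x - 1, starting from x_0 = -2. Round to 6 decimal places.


Newton's method: x_(n+1) = x_n - f(x_n)/f'(x_n)
f(x) = x^2 + x - 1
f'(x) = 2x + 1

Iteration 1:
  f(-2.000000) = 1.000000
  f'(-2.000000) = -3.000000
  x_1 = -2.000000 - (1.000000)/(-3.000000) = -1.666667

x_1 = -1.666667


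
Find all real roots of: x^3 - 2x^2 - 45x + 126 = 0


Let p(x) = x^3 - 2x^2 - 45x + 126. By the rational root theorem (leading coefficient 1), any rational root is an integer divisor of 126: try ±1, ±2, ... in turn.
Test x = 1: value = 80 ≠ 0.
Test x = -1: value = 168 ≠ 0.
Test x = 2: value = 36 ≠ 0.
Test x = -2: value = 200 ≠ 0.
Test x = 3: value = 0 ✓, so (x - 3) is a factor.
Synthetic division by (x - 3): bring down 1; 1(3) - 2 = 1; 1(3) - 45 = -42; (-42)(3) + 126 = 0 → quotient x^2 + x - 42, remainder 0.
Solve the quadratic x^2 + x - 42 = 0: discriminant = 1^2 - 4(1)(-42) = 1 + 168 = 169.
sqrt(169) = 13, so x = (-1 ± 13)/2: x = 6 or x = -7.

x = -7, x = 3, x = 6


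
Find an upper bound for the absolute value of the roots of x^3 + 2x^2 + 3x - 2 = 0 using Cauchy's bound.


Cauchy's bound: all roots r satisfy |r| <= 1 + max(|a_i/a_n|) for i = 0,...,n-1
where a_n is the leading coefficient.

Coefficients: [1, 2, 3, -2]
Leading coefficient a_n = 1
Ratios |a_i/a_n|: 2, 3, 2
Maximum ratio: 3
Cauchy's bound: |r| <= 1 + 3 = 4

Upper bound = 4


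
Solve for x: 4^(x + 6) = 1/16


Express both sides with the same base.
1/16 = 4^(-2)
Since the bases match, equate exponents: x + 6 = -2
So x = -2 - (6) = -8

x = -8


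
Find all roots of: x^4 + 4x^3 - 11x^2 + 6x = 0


The constant term is 0, so x = 0 is a root. Factor out x:
  x^3 + 4x^2 - 11x + 6 = 0
Let p(x) = x^3 + 4x^2 - 11x + 6. By the rational root theorem (leading coefficient 1), any rational root is an integer divisor of 6: try ±1, ±2, ... in turn.
Test x = 1: value = 0 ✓, so (x - 1) is a factor.
Synthetic division by (x - 1): bring down 1; 1(1) + 4 = 5; 5(1) - 11 = -6; (-6)(1) + 6 = 0 → quotient x^2 + 5x - 6, remainder 0.
Solve the quadratic x^2 + 5x - 6 = 0: discriminant = 5^2 - 4(1)(-6) = 25 + 24 = 49.
sqrt(49) = 7, so x = (-5 ± 7)/2: x = 1 or x = -6.
Collecting all roots found:

x = -6, x = 0, x = 1 (multiplicity 2)


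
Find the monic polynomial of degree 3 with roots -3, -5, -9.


A monic polynomial with roots -3, -5, -9 is:
p(x) = (x + 3)(x + 5)(x + 9)
After multiplying by (x + 3): x + 3
After multiplying by (x + 5): x^2 + 8x + 15
After multiplying by (x + 9): x^3 + 17x^2 + 87x + 135

x^3 + 17x^2 + 87x + 135


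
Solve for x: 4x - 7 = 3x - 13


Starting with: 4x - 7 = 3x - 13
Move all x terms to left: (4 - 3)x = -13 + 7
Simplify: x = -6
Divide both sides by 1: x = -6

x = -6


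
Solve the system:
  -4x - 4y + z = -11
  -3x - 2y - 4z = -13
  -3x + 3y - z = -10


Using Cramer's rule. Expand each determinant along the first row.
D  = (-4)*[(-2)*(-1) - (-4)*3] - (-4)*[(-3)*(-1) - (-4)*(-3)] + 1*[(-3)*3 - (-2)*(-3)]
  = (-4)*(14) - (-4)*(-9) + 1*(-15) = -107
Dx = (-11)*[(-2)*(-1) - (-4)*3] - (-4)*[(-13)*(-1) - (-4)*(-10)] + 1*[(-13)*3 - (-2)*(-10)]
  = (-11)*(14) - (-4)*(-27) + 1*(-59) = -321
Dy = (-4)*[(-13)*(-1) - (-4)*(-10)] - (-11)*[(-3)*(-1) - (-4)*(-3)] + 1*[(-3)*(-10) - (-13)*(-3)]
  = (-4)*(-27) - (-11)*(-9) + 1*(-9) = 0
Dz = (-4)*[(-2)*(-10) - (-13)*3] - (-4)*[(-3)*(-10) - (-13)*(-3)] + (-11)*[(-3)*3 - (-2)*(-3)]
  = (-4)*(59) - (-4)*(-9) + (-11)*(-15) = -107
x = Dx/D = -321/-107 = 3, y = Dy/D = 0/-107 = 0, z = Dz/D = -107/-107 = 1
Check eq1: (-4)(3) + (-4)(0) + (1)(1) = -11 = -11 ✓
Check eq2: (-3)(3) + (-2)(0) + (-4)(1) = -13 = -13 ✓
Check eq3: (-3)(3) + (3)(0) + (-1)(1) = -10 = -10 ✓

x = 3, y = 0, z = 1


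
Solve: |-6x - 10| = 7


An absolute value equation |expr| = 7 gives two cases:
Case 1: -6x - 10 = 7
  -6x = 17, so x = -17/6
Case 2: -6x - 10 = -7
  -6x = 3, so x = -1/2

x = -17/6, x = -1/2


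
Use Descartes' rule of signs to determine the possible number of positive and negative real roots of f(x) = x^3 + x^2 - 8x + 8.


Descartes' rule of signs:

For positive roots, count sign changes in f(x) = x^3 + x^2 - 8x + 8:
Signs of coefficients: +, +, -, +
Number of sign changes: 2
Possible positive real roots: 2, 0

For negative roots, examine f(-x) = -x^3 + x^2 + 8x + 8:
Signs of coefficients: -, +, +, +
Number of sign changes: 1
Possible negative real roots: 1

Positive roots: 2 or 0; Negative roots: 1


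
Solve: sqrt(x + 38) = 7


Square both sides: x + 38 = 7^2 = 49
x = 49 - 38 = 11
x = 11
Check: sqrt(1*11 + 38) = sqrt(49) = 7 ✓

x = 11


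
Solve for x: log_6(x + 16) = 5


Convert to exponential form: x + 16 = 6^5 = 7776
x = 7776 - 16 = 7760
Check: log_6(7760 + 16) = log_6(7776) = log_6(7776) = 5 ✓

x = 7760


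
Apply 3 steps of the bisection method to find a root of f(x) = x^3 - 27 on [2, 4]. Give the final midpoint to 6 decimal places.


f(x) = x^3 - 27
f(2) = -19 < 0
f(4) = 37 > 0

Step 1: midpoint = (2.000000 + 4.000000)/2 = 3.000000
  f(3.000000) = 0.000000
  f(mid) = 0, exact root found!

midpoint = 3.000000


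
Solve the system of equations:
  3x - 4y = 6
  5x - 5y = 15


Using Cramer's rule:
Determinant D = (3)(-5) - (5)(-4) = -15 + 20 = 5
Dx = (6)(-5) - (15)(-4) = -30 + 60 = 30
Dy = (3)(15) - (5)(6) = 45 - 30 = 15
x = Dx/D = 30/5 = 6
y = Dy/D = 15/5 = 3

x = 6, y = 3


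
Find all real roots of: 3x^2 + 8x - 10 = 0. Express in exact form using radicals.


Using the quadratic formula: x = (-b ± sqrt(b^2 - 4ac)) / (2a)
Here a = 3, b = 8, c = -10
Discriminant = b^2 - 4ac = 8^2 - 4(3)(-10) = 64 + 120 = 184
Since discriminant = 184 > 0, there are two real roots.
x = (-8 ± 2*sqrt(46)) / 6
Simplifying: x = (-4 ± sqrt(46)) / 3
Numerically: x ≈ 0.9274 or x ≈ -3.5941

x = (-4 + sqrt(46)) / 3 or x = (-4 - sqrt(46)) / 3


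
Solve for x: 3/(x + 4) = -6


Multiply both sides by (x + 4): 3 = -6(x + 4)
Distribute: 3 = -6x - 24
-6x = 3 + 24 = 27
x = -9/2

x = -9/2


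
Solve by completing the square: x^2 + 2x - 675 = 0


Start: x^2 + 2x - 675 = 0
Move constant: x^2 + 2x = 675
Half of 2 is 1, squared is 1
Add 1 to both sides: x^2 + 2x + 1 = 676
(x + 1)^2 = 676
x + 1 = ±26
x = -1 + 26 = 25 or x = -1 - 26 = -27

x = -27, x = 25


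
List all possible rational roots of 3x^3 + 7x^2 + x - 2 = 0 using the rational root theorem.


Rational root theorem: possible roots are ±p/q where:
  p divides the constant term (-2): p ∈ {1, 2}
  q divides the leading coefficient (3): q ∈ {1, 3}

All possible rational roots: -2, -1, -2/3, -1/3, 1/3, 2/3, 1, 2

-2, -1, -2/3, -1/3, 1/3, 2/3, 1, 2


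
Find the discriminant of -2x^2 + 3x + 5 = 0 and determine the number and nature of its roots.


For ax^2 + bx + c = 0, discriminant D = b^2 - 4ac
Here a = -2, b = 3, c = 5
D = (3)^2 - 4(-2)(5) = 9 + 40 = 49

D = 49 > 0 and is a perfect square (sqrt = 7)
The equation has 2 distinct real rational roots.

Discriminant = 49, 2 distinct real rational roots


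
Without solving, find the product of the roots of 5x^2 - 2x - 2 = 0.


By Vieta's formulas for ax^2 + bx + c = 0:
  Sum of roots = -b/a
  Product of roots = c/a

Here a = 5, b = -2, c = -2
Sum = -(-2)/5 = 2/5
Product = -2/5 = -2/5

Product = -2/5


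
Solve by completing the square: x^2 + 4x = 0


Start: x^2 + 4x + 0 = 0
Move constant: x^2 + 4x = 0
Half of 4 is 2, squared is 4
Add 4 to both sides: x^2 + 4x + 4 = 4
(x + 2)^2 = 4
x + 2 = ±2
x = -2 + 2 = 0 or x = -2 - 2 = -4

x = -4, x = 0
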